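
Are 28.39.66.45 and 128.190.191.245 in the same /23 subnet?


Mask: 255.255.254.0
28.39.66.45 AND mask = 28.39.66.0
128.190.191.245 AND mask = 128.190.190.0
No, different subnets (28.39.66.0 vs 128.190.190.0)


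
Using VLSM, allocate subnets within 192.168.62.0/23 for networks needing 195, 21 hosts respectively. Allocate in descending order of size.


195 hosts -> /24 (254 usable): 192.168.62.0/24
21 hosts -> /27 (30 usable): 192.168.63.0/27
Allocation: 192.168.62.0/24 (195 hosts, 254 usable); 192.168.63.0/27 (21 hosts, 30 usable)


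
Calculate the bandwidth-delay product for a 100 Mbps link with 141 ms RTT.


BDP = bandwidth * RTT
= 100 Mbps * 141 ms
= 100 * 1e6 * 141 / 1000 bits
= 14100000 bits
= 1762500 bytes
= 1721.1914 KB
BDP = 14100000 bits (1762500 bytes)


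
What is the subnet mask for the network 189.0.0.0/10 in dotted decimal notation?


/10 means 10 network bits, 22 host bits
Binary: 11111111110000000000000000000000
Mask: 255.192.0.0


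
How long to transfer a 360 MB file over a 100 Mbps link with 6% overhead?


Effective throughput = 100 * (1 - 6/100) = 94 Mbps
File size in Mb = 360 * 8 = 2880 Mb
Time = 2880 / 94
Time = 30.6383 seconds


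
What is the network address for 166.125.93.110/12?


IP:   10100110.01111101.01011101.01101110
Mask: 11111111.11110000.00000000.00000000
AND operation:
Net:  10100110.01110000.00000000.00000000
Network: 166.112.0.0/12


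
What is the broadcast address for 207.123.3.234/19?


Network: 207.123.0.0/19
Host bits = 13
Set all host bits to 1:
Broadcast: 207.123.31.255


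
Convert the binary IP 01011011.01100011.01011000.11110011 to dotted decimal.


01011011 = 91
01100011 = 99
01011000 = 88
11110011 = 243
IP: 91.99.88.243


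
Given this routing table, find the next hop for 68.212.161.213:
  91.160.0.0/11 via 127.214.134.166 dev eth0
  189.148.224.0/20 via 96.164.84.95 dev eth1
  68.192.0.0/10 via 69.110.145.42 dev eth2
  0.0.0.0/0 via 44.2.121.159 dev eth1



Longest prefix match for 68.212.161.213:
  /11 91.160.0.0: no
  /20 189.148.224.0: no
  /10 68.192.0.0: MATCH
  /0 0.0.0.0: MATCH
Selected: next-hop 69.110.145.42 via eth2 (matched /10)


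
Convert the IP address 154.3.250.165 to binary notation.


154 = 10011010
3 = 00000011
250 = 11111010
165 = 10100101
Binary: 10011010.00000011.11111010.10100101


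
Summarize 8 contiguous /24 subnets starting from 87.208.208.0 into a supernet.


Original prefix: /24
Number of subnets: 8 = 2^3
New prefix = 24 - 3 = 21
Supernet: 87.208.208.0/21


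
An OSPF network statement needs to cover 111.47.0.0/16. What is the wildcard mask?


Subnet mask: 255.255.0.0
Wildcard = 255.255.255.255 - subnet mask
255 - 255 = 0
255 - 255 = 0
255 - 0 = 255
255 - 0 = 255
Wildcard: 0.0.255.255


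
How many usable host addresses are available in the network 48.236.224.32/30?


Host bits = 32 - 30 = 2
Total addresses = 2^2 = 4
Usable = total - 2 (network and broadcast)
Usable hosts: 2


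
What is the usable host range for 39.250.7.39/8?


Network: 39.0.0.0
Broadcast: 39.255.255.255
First usable = network + 1
Last usable = broadcast - 1
Range: 39.0.0.1 to 39.255.255.254


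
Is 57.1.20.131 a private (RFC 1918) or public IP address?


RFC 1918 private ranges:
  10.0.0.0/8 (10.0.0.0 - 10.255.255.255)
  172.16.0.0/12 (172.16.0.0 - 172.31.255.255)
  192.168.0.0/16 (192.168.0.0 - 192.168.255.255)
Public (not in any RFC 1918 range)


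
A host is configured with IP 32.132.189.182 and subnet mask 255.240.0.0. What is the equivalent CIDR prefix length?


Binary: 11111111.11110000.00000000.00000000
Count leading 1s
Prefix: /12


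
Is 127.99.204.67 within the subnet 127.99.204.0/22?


Subnet network: 127.99.204.0
Test IP AND mask: 127.99.204.0
Yes, 127.99.204.67 is in 127.99.204.0/22


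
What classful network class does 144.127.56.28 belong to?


First octet: 144
Binary: 10010000
10xxxxxx -> Class B (128-191)
Class B, default mask 255.255.0.0 (/16)


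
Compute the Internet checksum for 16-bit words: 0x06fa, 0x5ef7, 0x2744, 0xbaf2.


Sum all words (with carry folding):
+ 0x06fa = 0x06fa
+ 0x5ef7 = 0x65f1
+ 0x2744 = 0x8d35
+ 0xbaf2 = 0x4828
One's complement: ~0x4828
Checksum = 0xb7d7


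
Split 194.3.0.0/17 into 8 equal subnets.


New prefix = 17 + 3 = 20
Each subnet has 4096 addresses
  194.3.0.0/20
  194.3.16.0/20
  194.3.32.0/20
  194.3.48.0/20
  194.3.64.0/20
  194.3.80.0/20
  194.3.96.0/20
  194.3.112.0/20
Subnets: 194.3.0.0/20, 194.3.16.0/20, 194.3.32.0/20, 194.3.48.0/20, 194.3.64.0/20, 194.3.80.0/20, 194.3.96.0/20, 194.3.112.0/20


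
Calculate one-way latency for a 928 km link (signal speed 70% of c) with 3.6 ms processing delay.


Speed = 0.7 * 3e5 km/s = 210000 km/s
Propagation delay = 928 / 210000 = 0.0044 s = 4.419 ms
Processing delay = 3.6 ms
Total one-way latency = 8.019 ms


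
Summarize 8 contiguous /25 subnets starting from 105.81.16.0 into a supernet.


Original prefix: /25
Number of subnets: 8 = 2^3
New prefix = 25 - 3 = 22
Supernet: 105.81.16.0/22


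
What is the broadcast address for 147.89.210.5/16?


Network: 147.89.0.0/16
Host bits = 16
Set all host bits to 1:
Broadcast: 147.89.255.255


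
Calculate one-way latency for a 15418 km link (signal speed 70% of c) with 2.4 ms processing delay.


Speed = 0.7 * 3e5 km/s = 210000 km/s
Propagation delay = 15418 / 210000 = 0.0734 s = 73.419 ms
Processing delay = 2.4 ms
Total one-way latency = 75.819 ms


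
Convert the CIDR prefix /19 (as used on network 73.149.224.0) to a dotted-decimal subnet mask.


/19 means 19 network bits, 13 host bits
Binary: 11111111111111111110000000000000
Mask: 255.255.224.0


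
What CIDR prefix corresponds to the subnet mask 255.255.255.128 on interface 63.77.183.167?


Binary: 11111111.11111111.11111111.10000000
Count leading 1s
Prefix: /25


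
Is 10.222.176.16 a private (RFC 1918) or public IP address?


RFC 1918 private ranges:
  10.0.0.0/8 (10.0.0.0 - 10.255.255.255)
  172.16.0.0/12 (172.16.0.0 - 172.31.255.255)
  192.168.0.0/16 (192.168.0.0 - 192.168.255.255)
Private (in 10.0.0.0/8)


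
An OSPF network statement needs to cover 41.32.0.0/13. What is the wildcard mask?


Subnet mask: 255.248.0.0
Wildcard = 255.255.255.255 - subnet mask
255 - 255 = 0
255 - 248 = 7
255 - 0 = 255
255 - 0 = 255
Wildcard: 0.7.255.255


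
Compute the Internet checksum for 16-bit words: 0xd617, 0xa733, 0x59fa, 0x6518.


Sum all words (with carry folding):
+ 0xd617 = 0xd617
+ 0xa733 = 0x7d4b
+ 0x59fa = 0xd745
+ 0x6518 = 0x3c5e
One's complement: ~0x3c5e
Checksum = 0xc3a1


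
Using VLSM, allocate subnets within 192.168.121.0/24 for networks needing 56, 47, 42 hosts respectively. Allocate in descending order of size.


56 hosts -> /26 (62 usable): 192.168.121.0/26
47 hosts -> /26 (62 usable): 192.168.121.64/26
42 hosts -> /26 (62 usable): 192.168.121.128/26
Allocation: 192.168.121.0/26 (56 hosts, 62 usable); 192.168.121.64/26 (47 hosts, 62 usable); 192.168.121.128/26 (42 hosts, 62 usable)


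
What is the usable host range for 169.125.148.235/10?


Network: 169.64.0.0
Broadcast: 169.127.255.255
First usable = network + 1
Last usable = broadcast - 1
Range: 169.64.0.1 to 169.127.255.254


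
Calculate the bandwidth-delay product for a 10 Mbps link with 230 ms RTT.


BDP = bandwidth * RTT
= 10 Mbps * 230 ms
= 10 * 1e6 * 230 / 1000 bits
= 2300000 bits
= 287500 bytes
= 280.7617 KB
BDP = 2300000 bits (287500 bytes)


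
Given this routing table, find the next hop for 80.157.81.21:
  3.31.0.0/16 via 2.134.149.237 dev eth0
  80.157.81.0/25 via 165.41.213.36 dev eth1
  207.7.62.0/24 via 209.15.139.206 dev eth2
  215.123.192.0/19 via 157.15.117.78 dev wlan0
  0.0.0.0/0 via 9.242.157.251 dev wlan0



Longest prefix match for 80.157.81.21:
  /16 3.31.0.0: no
  /25 80.157.81.0: MATCH
  /24 207.7.62.0: no
  /19 215.123.192.0: no
  /0 0.0.0.0: MATCH
Selected: next-hop 165.41.213.36 via eth1 (matched /25)


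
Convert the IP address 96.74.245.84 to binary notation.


96 = 01100000
74 = 01001010
245 = 11110101
84 = 01010100
Binary: 01100000.01001010.11110101.01010100


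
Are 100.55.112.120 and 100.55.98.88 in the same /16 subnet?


Mask: 255.255.0.0
100.55.112.120 AND mask = 100.55.0.0
100.55.98.88 AND mask = 100.55.0.0
Yes, same subnet (100.55.0.0)


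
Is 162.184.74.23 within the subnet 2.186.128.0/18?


Subnet network: 2.186.128.0
Test IP AND mask: 162.184.64.0
No, 162.184.74.23 is not in 2.186.128.0/18


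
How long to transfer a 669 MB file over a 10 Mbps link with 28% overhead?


Effective throughput = 10 * (1 - 28/100) = 7.2 Mbps
File size in Mb = 669 * 8 = 5352 Mb
Time = 5352 / 7.2
Time = 743.3333 seconds


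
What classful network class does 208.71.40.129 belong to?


First octet: 208
Binary: 11010000
110xxxxx -> Class C (192-223)
Class C, default mask 255.255.255.0 (/24)


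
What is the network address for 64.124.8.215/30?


IP:   01000000.01111100.00001000.11010111
Mask: 11111111.11111111.11111111.11111100
AND operation:
Net:  01000000.01111100.00001000.11010100
Network: 64.124.8.212/30


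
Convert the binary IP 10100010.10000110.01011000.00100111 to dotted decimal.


10100010 = 162
10000110 = 134
01011000 = 88
00100111 = 39
IP: 162.134.88.39


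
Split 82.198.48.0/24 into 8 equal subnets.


New prefix = 24 + 3 = 27
Each subnet has 32 addresses
  82.198.48.0/27
  82.198.48.32/27
  82.198.48.64/27
  82.198.48.96/27
  82.198.48.128/27
  82.198.48.160/27
  82.198.48.192/27
  82.198.48.224/27
Subnets: 82.198.48.0/27, 82.198.48.32/27, 82.198.48.64/27, 82.198.48.96/27, 82.198.48.128/27, 82.198.48.160/27, 82.198.48.192/27, 82.198.48.224/27


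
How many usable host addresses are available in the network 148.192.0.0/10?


Host bits = 32 - 10 = 22
Total addresses = 2^22 = 4194304
Usable = total - 2 (network and broadcast)
Usable hosts: 4194302


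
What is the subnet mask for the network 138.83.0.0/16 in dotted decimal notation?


/16 means 16 network bits, 16 host bits
Binary: 11111111111111110000000000000000
Mask: 255.255.0.0


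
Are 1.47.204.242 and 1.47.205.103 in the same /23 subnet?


Mask: 255.255.254.0
1.47.204.242 AND mask = 1.47.204.0
1.47.205.103 AND mask = 1.47.204.0
Yes, same subnet (1.47.204.0)


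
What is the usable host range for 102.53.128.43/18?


Network: 102.53.128.0
Broadcast: 102.53.191.255
First usable = network + 1
Last usable = broadcast - 1
Range: 102.53.128.1 to 102.53.191.254


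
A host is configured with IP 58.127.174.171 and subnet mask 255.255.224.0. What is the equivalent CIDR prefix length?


Binary: 11111111.11111111.11100000.00000000
Count leading 1s
Prefix: /19


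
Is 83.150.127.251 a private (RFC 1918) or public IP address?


RFC 1918 private ranges:
  10.0.0.0/8 (10.0.0.0 - 10.255.255.255)
  172.16.0.0/12 (172.16.0.0 - 172.31.255.255)
  192.168.0.0/16 (192.168.0.0 - 192.168.255.255)
Public (not in any RFC 1918 range)


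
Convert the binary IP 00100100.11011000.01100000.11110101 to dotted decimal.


00100100 = 36
11011000 = 216
01100000 = 96
11110101 = 245
IP: 36.216.96.245


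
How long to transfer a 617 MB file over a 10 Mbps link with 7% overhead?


Effective throughput = 10 * (1 - 7/100) = 9.3 Mbps
File size in Mb = 617 * 8 = 4936 Mb
Time = 4936 / 9.3
Time = 530.7527 seconds


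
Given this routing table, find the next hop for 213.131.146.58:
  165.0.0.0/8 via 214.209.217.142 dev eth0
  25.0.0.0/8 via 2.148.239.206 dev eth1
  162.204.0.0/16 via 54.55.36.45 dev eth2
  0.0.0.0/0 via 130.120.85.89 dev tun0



Longest prefix match for 213.131.146.58:
  /8 165.0.0.0: no
  /8 25.0.0.0: no
  /16 162.204.0.0: no
  /0 0.0.0.0: MATCH
Selected: next-hop 130.120.85.89 via tun0 (matched /0)


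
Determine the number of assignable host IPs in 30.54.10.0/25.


Host bits = 32 - 25 = 7
Total addresses = 2^7 = 128
Usable = total - 2 (network and broadcast)
Usable hosts: 126


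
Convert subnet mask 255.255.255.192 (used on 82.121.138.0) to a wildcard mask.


Subnet mask: 255.255.255.192
Wildcard = 255.255.255.255 - subnet mask
255 - 255 = 0
255 - 255 = 0
255 - 255 = 0
255 - 192 = 63
Wildcard: 0.0.0.63


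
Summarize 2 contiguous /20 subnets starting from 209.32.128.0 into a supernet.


Original prefix: /20
Number of subnets: 2 = 2^1
New prefix = 20 - 1 = 19
Supernet: 209.32.128.0/19


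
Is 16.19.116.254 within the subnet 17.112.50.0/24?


Subnet network: 17.112.50.0
Test IP AND mask: 16.19.116.0
No, 16.19.116.254 is not in 17.112.50.0/24


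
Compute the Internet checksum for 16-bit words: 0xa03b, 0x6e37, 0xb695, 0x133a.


Sum all words (with carry folding):
+ 0xa03b = 0xa03b
+ 0x6e37 = 0x0e73
+ 0xb695 = 0xc508
+ 0x133a = 0xd842
One's complement: ~0xd842
Checksum = 0x27bd


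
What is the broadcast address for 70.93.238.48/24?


Network: 70.93.238.0/24
Host bits = 8
Set all host bits to 1:
Broadcast: 70.93.238.255


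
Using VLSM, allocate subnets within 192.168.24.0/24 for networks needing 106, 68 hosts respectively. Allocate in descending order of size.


106 hosts -> /25 (126 usable): 192.168.24.0/25
68 hosts -> /25 (126 usable): 192.168.24.128/25
Allocation: 192.168.24.0/25 (106 hosts, 126 usable); 192.168.24.128/25 (68 hosts, 126 usable)


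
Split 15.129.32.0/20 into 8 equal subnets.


New prefix = 20 + 3 = 23
Each subnet has 512 addresses
  15.129.32.0/23
  15.129.34.0/23
  15.129.36.0/23
  15.129.38.0/23
  15.129.40.0/23
  15.129.42.0/23
  15.129.44.0/23
  15.129.46.0/23
Subnets: 15.129.32.0/23, 15.129.34.0/23, 15.129.36.0/23, 15.129.38.0/23, 15.129.40.0/23, 15.129.42.0/23, 15.129.44.0/23, 15.129.46.0/23


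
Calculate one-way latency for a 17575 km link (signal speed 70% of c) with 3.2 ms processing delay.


Speed = 0.7 * 3e5 km/s = 210000 km/s
Propagation delay = 17575 / 210000 = 0.0837 s = 83.6905 ms
Processing delay = 3.2 ms
Total one-way latency = 86.8905 ms


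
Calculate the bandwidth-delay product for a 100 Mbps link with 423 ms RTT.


BDP = bandwidth * RTT
= 100 Mbps * 423 ms
= 100 * 1e6 * 423 / 1000 bits
= 42300000 bits
= 5287500 bytes
= 5163.5742 KB
BDP = 42300000 bits (5287500 bytes)


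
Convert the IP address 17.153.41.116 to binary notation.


17 = 00010001
153 = 10011001
41 = 00101001
116 = 01110100
Binary: 00010001.10011001.00101001.01110100


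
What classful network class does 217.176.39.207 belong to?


First octet: 217
Binary: 11011001
110xxxxx -> Class C (192-223)
Class C, default mask 255.255.255.0 (/24)


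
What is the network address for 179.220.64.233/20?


IP:   10110011.11011100.01000000.11101001
Mask: 11111111.11111111.11110000.00000000
AND operation:
Net:  10110011.11011100.01000000.00000000
Network: 179.220.64.0/20


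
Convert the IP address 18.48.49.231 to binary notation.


18 = 00010010
48 = 00110000
49 = 00110001
231 = 11100111
Binary: 00010010.00110000.00110001.11100111


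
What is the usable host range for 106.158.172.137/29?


Network: 106.158.172.136
Broadcast: 106.158.172.143
First usable = network + 1
Last usable = broadcast - 1
Range: 106.158.172.137 to 106.158.172.142


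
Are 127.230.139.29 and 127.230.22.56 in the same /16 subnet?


Mask: 255.255.0.0
127.230.139.29 AND mask = 127.230.0.0
127.230.22.56 AND mask = 127.230.0.0
Yes, same subnet (127.230.0.0)


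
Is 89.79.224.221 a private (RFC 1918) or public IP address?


RFC 1918 private ranges:
  10.0.0.0/8 (10.0.0.0 - 10.255.255.255)
  172.16.0.0/12 (172.16.0.0 - 172.31.255.255)
  192.168.0.0/16 (192.168.0.0 - 192.168.255.255)
Public (not in any RFC 1918 range)


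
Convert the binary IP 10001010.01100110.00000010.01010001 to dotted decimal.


10001010 = 138
01100110 = 102
00000010 = 2
01010001 = 81
IP: 138.102.2.81


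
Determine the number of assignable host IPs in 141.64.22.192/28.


Host bits = 32 - 28 = 4
Total addresses = 2^4 = 16
Usable = total - 2 (network and broadcast)
Usable hosts: 14


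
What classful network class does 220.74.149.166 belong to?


First octet: 220
Binary: 11011100
110xxxxx -> Class C (192-223)
Class C, default mask 255.255.255.0 (/24)


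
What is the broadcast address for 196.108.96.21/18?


Network: 196.108.64.0/18
Host bits = 14
Set all host bits to 1:
Broadcast: 196.108.127.255


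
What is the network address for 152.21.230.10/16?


IP:   10011000.00010101.11100110.00001010
Mask: 11111111.11111111.00000000.00000000
AND operation:
Net:  10011000.00010101.00000000.00000000
Network: 152.21.0.0/16


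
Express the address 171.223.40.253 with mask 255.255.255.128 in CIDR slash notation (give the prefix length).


Binary: 11111111.11111111.11111111.10000000
Count leading 1s
Prefix: /25


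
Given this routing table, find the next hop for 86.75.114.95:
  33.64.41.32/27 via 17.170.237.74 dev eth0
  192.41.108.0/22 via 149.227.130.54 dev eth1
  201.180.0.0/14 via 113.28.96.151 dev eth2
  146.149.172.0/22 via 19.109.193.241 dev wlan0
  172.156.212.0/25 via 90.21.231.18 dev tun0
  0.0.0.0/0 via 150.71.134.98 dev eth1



Longest prefix match for 86.75.114.95:
  /27 33.64.41.32: no
  /22 192.41.108.0: no
  /14 201.180.0.0: no
  /22 146.149.172.0: no
  /25 172.156.212.0: no
  /0 0.0.0.0: MATCH
Selected: next-hop 150.71.134.98 via eth1 (matched /0)


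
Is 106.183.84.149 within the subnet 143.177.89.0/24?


Subnet network: 143.177.89.0
Test IP AND mask: 106.183.84.0
No, 106.183.84.149 is not in 143.177.89.0/24


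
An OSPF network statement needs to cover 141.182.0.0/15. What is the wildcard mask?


Subnet mask: 255.254.0.0
Wildcard = 255.255.255.255 - subnet mask
255 - 255 = 0
255 - 254 = 1
255 - 0 = 255
255 - 0 = 255
Wildcard: 0.1.255.255


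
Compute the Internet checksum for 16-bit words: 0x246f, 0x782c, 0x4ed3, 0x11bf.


Sum all words (with carry folding):
+ 0x246f = 0x246f
+ 0x782c = 0x9c9b
+ 0x4ed3 = 0xeb6e
+ 0x11bf = 0xfd2d
One's complement: ~0xfd2d
Checksum = 0x02d2


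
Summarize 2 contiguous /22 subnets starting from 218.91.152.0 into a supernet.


Original prefix: /22
Number of subnets: 2 = 2^1
New prefix = 22 - 1 = 21
Supernet: 218.91.152.0/21


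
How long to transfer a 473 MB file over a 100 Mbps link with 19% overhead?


Effective throughput = 100 * (1 - 19/100) = 81 Mbps
File size in Mb = 473 * 8 = 3784 Mb
Time = 3784 / 81
Time = 46.716 seconds


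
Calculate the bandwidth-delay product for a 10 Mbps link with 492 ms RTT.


BDP = bandwidth * RTT
= 10 Mbps * 492 ms
= 10 * 1e6 * 492 / 1000 bits
= 4920000 bits
= 615000 bytes
= 600.5859 KB
BDP = 4920000 bits (615000 bytes)


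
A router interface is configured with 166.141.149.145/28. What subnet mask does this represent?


/28 means 28 network bits, 4 host bits
Binary: 11111111111111111111111111110000
Mask: 255.255.255.240


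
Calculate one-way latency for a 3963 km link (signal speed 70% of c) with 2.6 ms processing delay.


Speed = 0.7 * 3e5 km/s = 210000 km/s
Propagation delay = 3963 / 210000 = 0.0189 s = 18.8714 ms
Processing delay = 2.6 ms
Total one-way latency = 21.4714 ms


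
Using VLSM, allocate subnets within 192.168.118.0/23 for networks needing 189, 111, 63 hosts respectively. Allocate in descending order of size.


189 hosts -> /24 (254 usable): 192.168.118.0/24
111 hosts -> /25 (126 usable): 192.168.119.0/25
63 hosts -> /25 (126 usable): 192.168.119.128/25
Allocation: 192.168.118.0/24 (189 hosts, 254 usable); 192.168.119.0/25 (111 hosts, 126 usable); 192.168.119.128/25 (63 hosts, 126 usable)


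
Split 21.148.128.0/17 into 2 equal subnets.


New prefix = 17 + 1 = 18
Each subnet has 16384 addresses
  21.148.128.0/18
  21.148.192.0/18
Subnets: 21.148.128.0/18, 21.148.192.0/18


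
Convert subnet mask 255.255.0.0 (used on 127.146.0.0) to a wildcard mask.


Subnet mask: 255.255.0.0
Wildcard = 255.255.255.255 - subnet mask
255 - 255 = 0
255 - 255 = 0
255 - 0 = 255
255 - 0 = 255
Wildcard: 0.0.255.255


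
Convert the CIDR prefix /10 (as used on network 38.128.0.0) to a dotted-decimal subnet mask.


/10 means 10 network bits, 22 host bits
Binary: 11111111110000000000000000000000
Mask: 255.192.0.0


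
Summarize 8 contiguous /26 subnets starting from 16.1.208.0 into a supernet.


Original prefix: /26
Number of subnets: 8 = 2^3
New prefix = 26 - 3 = 23
Supernet: 16.1.208.0/23


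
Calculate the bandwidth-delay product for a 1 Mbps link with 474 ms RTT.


BDP = bandwidth * RTT
= 1 Mbps * 474 ms
= 1 * 1e6 * 474 / 1000 bits
= 474000 bits
= 59250 bytes
= 57.8613 KB
BDP = 474000 bits (59250 bytes)


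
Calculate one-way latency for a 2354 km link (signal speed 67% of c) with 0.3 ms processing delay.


Speed = 0.67 * 3e5 km/s = 201000 km/s
Propagation delay = 2354 / 201000 = 0.0117 s = 11.7114 ms
Processing delay = 0.3 ms
Total one-way latency = 12.0114 ms


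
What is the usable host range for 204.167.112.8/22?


Network: 204.167.112.0
Broadcast: 204.167.115.255
First usable = network + 1
Last usable = broadcast - 1
Range: 204.167.112.1 to 204.167.115.254


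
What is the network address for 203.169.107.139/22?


IP:   11001011.10101001.01101011.10001011
Mask: 11111111.11111111.11111100.00000000
AND operation:
Net:  11001011.10101001.01101000.00000000
Network: 203.169.104.0/22


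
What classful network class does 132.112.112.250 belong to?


First octet: 132
Binary: 10000100
10xxxxxx -> Class B (128-191)
Class B, default mask 255.255.0.0 (/16)


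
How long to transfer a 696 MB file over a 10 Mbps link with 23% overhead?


Effective throughput = 10 * (1 - 23/100) = 7.7 Mbps
File size in Mb = 696 * 8 = 5568 Mb
Time = 5568 / 7.7
Time = 723.1169 seconds


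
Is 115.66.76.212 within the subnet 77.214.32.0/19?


Subnet network: 77.214.32.0
Test IP AND mask: 115.66.64.0
No, 115.66.76.212 is not in 77.214.32.0/19


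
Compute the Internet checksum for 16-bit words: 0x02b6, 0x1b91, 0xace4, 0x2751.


Sum all words (with carry folding):
+ 0x02b6 = 0x02b6
+ 0x1b91 = 0x1e47
+ 0xace4 = 0xcb2b
+ 0x2751 = 0xf27c
One's complement: ~0xf27c
Checksum = 0x0d83


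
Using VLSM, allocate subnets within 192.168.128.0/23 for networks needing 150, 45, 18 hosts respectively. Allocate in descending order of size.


150 hosts -> /24 (254 usable): 192.168.128.0/24
45 hosts -> /26 (62 usable): 192.168.129.0/26
18 hosts -> /27 (30 usable): 192.168.129.64/27
Allocation: 192.168.128.0/24 (150 hosts, 254 usable); 192.168.129.0/26 (45 hosts, 62 usable); 192.168.129.64/27 (18 hosts, 30 usable)


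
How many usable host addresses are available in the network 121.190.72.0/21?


Host bits = 32 - 21 = 11
Total addresses = 2^11 = 2048
Usable = total - 2 (network and broadcast)
Usable hosts: 2046


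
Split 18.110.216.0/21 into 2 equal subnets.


New prefix = 21 + 1 = 22
Each subnet has 1024 addresses
  18.110.216.0/22
  18.110.220.0/22
Subnets: 18.110.216.0/22, 18.110.220.0/22


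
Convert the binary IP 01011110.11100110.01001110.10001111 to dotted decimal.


01011110 = 94
11100110 = 230
01001110 = 78
10001111 = 143
IP: 94.230.78.143


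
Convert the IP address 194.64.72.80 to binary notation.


194 = 11000010
64 = 01000000
72 = 01001000
80 = 01010000
Binary: 11000010.01000000.01001000.01010000


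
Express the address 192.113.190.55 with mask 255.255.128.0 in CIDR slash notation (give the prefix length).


Binary: 11111111.11111111.10000000.00000000
Count leading 1s
Prefix: /17


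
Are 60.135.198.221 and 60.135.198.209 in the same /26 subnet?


Mask: 255.255.255.192
60.135.198.221 AND mask = 60.135.198.192
60.135.198.209 AND mask = 60.135.198.192
Yes, same subnet (60.135.198.192)


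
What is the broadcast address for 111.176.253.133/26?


Network: 111.176.253.128/26
Host bits = 6
Set all host bits to 1:
Broadcast: 111.176.253.191


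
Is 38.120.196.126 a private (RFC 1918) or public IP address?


RFC 1918 private ranges:
  10.0.0.0/8 (10.0.0.0 - 10.255.255.255)
  172.16.0.0/12 (172.16.0.0 - 172.31.255.255)
  192.168.0.0/16 (192.168.0.0 - 192.168.255.255)
Public (not in any RFC 1918 range)


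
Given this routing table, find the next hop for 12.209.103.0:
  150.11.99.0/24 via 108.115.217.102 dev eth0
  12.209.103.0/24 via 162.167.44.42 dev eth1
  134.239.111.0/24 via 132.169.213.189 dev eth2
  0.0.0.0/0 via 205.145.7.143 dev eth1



Longest prefix match for 12.209.103.0:
  /24 150.11.99.0: no
  /24 12.209.103.0: MATCH
  /24 134.239.111.0: no
  /0 0.0.0.0: MATCH
Selected: next-hop 162.167.44.42 via eth1 (matched /24)


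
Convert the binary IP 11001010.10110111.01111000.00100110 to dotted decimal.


11001010 = 202
10110111 = 183
01111000 = 120
00100110 = 38
IP: 202.183.120.38


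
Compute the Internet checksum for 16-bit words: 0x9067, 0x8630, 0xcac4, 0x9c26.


Sum all words (with carry folding):
+ 0x9067 = 0x9067
+ 0x8630 = 0x1698
+ 0xcac4 = 0xe15c
+ 0x9c26 = 0x7d83
One's complement: ~0x7d83
Checksum = 0x827c


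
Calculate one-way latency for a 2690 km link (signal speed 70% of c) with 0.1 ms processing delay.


Speed = 0.7 * 3e5 km/s = 210000 km/s
Propagation delay = 2690 / 210000 = 0.0128 s = 12.8095 ms
Processing delay = 0.1 ms
Total one-way latency = 12.9095 ms


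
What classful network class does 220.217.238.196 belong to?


First octet: 220
Binary: 11011100
110xxxxx -> Class C (192-223)
Class C, default mask 255.255.255.0 (/24)


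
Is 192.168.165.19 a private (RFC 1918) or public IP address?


RFC 1918 private ranges:
  10.0.0.0/8 (10.0.0.0 - 10.255.255.255)
  172.16.0.0/12 (172.16.0.0 - 172.31.255.255)
  192.168.0.0/16 (192.168.0.0 - 192.168.255.255)
Private (in 192.168.0.0/16)


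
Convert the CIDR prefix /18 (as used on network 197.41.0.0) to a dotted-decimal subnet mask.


/18 means 18 network bits, 14 host bits
Binary: 11111111111111111100000000000000
Mask: 255.255.192.0


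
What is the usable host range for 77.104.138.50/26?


Network: 77.104.138.0
Broadcast: 77.104.138.63
First usable = network + 1
Last usable = broadcast - 1
Range: 77.104.138.1 to 77.104.138.62


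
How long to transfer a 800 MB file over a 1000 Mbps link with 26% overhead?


Effective throughput = 1000 * (1 - 26/100) = 740 Mbps
File size in Mb = 800 * 8 = 6400 Mb
Time = 6400 / 740
Time = 8.6486 seconds


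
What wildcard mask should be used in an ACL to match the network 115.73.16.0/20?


Subnet mask: 255.255.240.0
Wildcard = 255.255.255.255 - subnet mask
255 - 255 = 0
255 - 255 = 0
255 - 240 = 15
255 - 0 = 255
Wildcard: 0.0.15.255


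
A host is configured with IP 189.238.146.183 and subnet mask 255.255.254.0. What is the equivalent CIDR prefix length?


Binary: 11111111.11111111.11111110.00000000
Count leading 1s
Prefix: /23


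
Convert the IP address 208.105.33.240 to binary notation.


208 = 11010000
105 = 01101001
33 = 00100001
240 = 11110000
Binary: 11010000.01101001.00100001.11110000


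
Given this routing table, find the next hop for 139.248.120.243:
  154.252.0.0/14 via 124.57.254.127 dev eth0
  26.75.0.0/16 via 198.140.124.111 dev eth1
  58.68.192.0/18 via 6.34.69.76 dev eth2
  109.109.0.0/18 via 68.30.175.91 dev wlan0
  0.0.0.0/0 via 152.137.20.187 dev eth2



Longest prefix match for 139.248.120.243:
  /14 154.252.0.0: no
  /16 26.75.0.0: no
  /18 58.68.192.0: no
  /18 109.109.0.0: no
  /0 0.0.0.0: MATCH
Selected: next-hop 152.137.20.187 via eth2 (matched /0)


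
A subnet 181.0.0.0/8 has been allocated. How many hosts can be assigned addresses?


Host bits = 32 - 8 = 24
Total addresses = 2^24 = 16777216
Usable = total - 2 (network and broadcast)
Usable hosts: 16777214


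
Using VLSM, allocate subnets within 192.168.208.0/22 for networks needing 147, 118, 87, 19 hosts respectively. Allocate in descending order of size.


147 hosts -> /24 (254 usable): 192.168.208.0/24
118 hosts -> /25 (126 usable): 192.168.209.0/25
87 hosts -> /25 (126 usable): 192.168.209.128/25
19 hosts -> /27 (30 usable): 192.168.210.0/27
Allocation: 192.168.208.0/24 (147 hosts, 254 usable); 192.168.209.0/25 (118 hosts, 126 usable); 192.168.209.128/25 (87 hosts, 126 usable); 192.168.210.0/27 (19 hosts, 30 usable)


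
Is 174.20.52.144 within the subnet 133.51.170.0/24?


Subnet network: 133.51.170.0
Test IP AND mask: 174.20.52.0
No, 174.20.52.144 is not in 133.51.170.0/24


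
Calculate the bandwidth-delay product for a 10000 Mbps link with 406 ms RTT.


BDP = bandwidth * RTT
= 10000 Mbps * 406 ms
= 10000 * 1e6 * 406 / 1000 bits
= 4060000000 bits
= 507500000 bytes
= 495605.4688 KB
BDP = 4060000000 bits (507500000 bytes)


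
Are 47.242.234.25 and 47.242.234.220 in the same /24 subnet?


Mask: 255.255.255.0
47.242.234.25 AND mask = 47.242.234.0
47.242.234.220 AND mask = 47.242.234.0
Yes, same subnet (47.242.234.0)


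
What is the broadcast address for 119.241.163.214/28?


Network: 119.241.163.208/28
Host bits = 4
Set all host bits to 1:
Broadcast: 119.241.163.223


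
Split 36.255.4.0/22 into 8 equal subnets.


New prefix = 22 + 3 = 25
Each subnet has 128 addresses
  36.255.4.0/25
  36.255.4.128/25
  36.255.5.0/25
  36.255.5.128/25
  36.255.6.0/25
  36.255.6.128/25
  36.255.7.0/25
  36.255.7.128/25
Subnets: 36.255.4.0/25, 36.255.4.128/25, 36.255.5.0/25, 36.255.5.128/25, 36.255.6.0/25, 36.255.6.128/25, 36.255.7.0/25, 36.255.7.128/25


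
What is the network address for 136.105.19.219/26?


IP:   10001000.01101001.00010011.11011011
Mask: 11111111.11111111.11111111.11000000
AND operation:
Net:  10001000.01101001.00010011.11000000
Network: 136.105.19.192/26


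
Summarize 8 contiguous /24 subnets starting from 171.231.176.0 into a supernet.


Original prefix: /24
Number of subnets: 8 = 2^3
New prefix = 24 - 3 = 21
Supernet: 171.231.176.0/21


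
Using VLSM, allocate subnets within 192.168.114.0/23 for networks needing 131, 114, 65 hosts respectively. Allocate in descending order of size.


131 hosts -> /24 (254 usable): 192.168.114.0/24
114 hosts -> /25 (126 usable): 192.168.115.0/25
65 hosts -> /25 (126 usable): 192.168.115.128/25
Allocation: 192.168.114.0/24 (131 hosts, 254 usable); 192.168.115.0/25 (114 hosts, 126 usable); 192.168.115.128/25 (65 hosts, 126 usable)


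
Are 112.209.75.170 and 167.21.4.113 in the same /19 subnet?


Mask: 255.255.224.0
112.209.75.170 AND mask = 112.209.64.0
167.21.4.113 AND mask = 167.21.0.0
No, different subnets (112.209.64.0 vs 167.21.0.0)


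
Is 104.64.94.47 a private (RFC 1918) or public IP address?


RFC 1918 private ranges:
  10.0.0.0/8 (10.0.0.0 - 10.255.255.255)
  172.16.0.0/12 (172.16.0.0 - 172.31.255.255)
  192.168.0.0/16 (192.168.0.0 - 192.168.255.255)
Public (not in any RFC 1918 range)


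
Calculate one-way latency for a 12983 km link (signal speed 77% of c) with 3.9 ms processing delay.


Speed = 0.77 * 3e5 km/s = 231000 km/s
Propagation delay = 12983 / 231000 = 0.0562 s = 56.2035 ms
Processing delay = 3.9 ms
Total one-way latency = 60.1035 ms


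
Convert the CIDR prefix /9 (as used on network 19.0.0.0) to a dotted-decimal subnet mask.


/9 means 9 network bits, 23 host bits
Binary: 11111111100000000000000000000000
Mask: 255.128.0.0


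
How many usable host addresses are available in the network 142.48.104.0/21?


Host bits = 32 - 21 = 11
Total addresses = 2^11 = 2048
Usable = total - 2 (network and broadcast)
Usable hosts: 2046


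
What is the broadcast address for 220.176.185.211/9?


Network: 220.128.0.0/9
Host bits = 23
Set all host bits to 1:
Broadcast: 220.255.255.255


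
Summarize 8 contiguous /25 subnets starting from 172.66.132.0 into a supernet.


Original prefix: /25
Number of subnets: 8 = 2^3
New prefix = 25 - 3 = 22
Supernet: 172.66.132.0/22


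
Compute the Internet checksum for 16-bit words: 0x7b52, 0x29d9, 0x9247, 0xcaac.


Sum all words (with carry folding):
+ 0x7b52 = 0x7b52
+ 0x29d9 = 0xa52b
+ 0x9247 = 0x3773
+ 0xcaac = 0x0220
One's complement: ~0x0220
Checksum = 0xfddf


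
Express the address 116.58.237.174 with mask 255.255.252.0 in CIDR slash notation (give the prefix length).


Binary: 11111111.11111111.11111100.00000000
Count leading 1s
Prefix: /22


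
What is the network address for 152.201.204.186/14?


IP:   10011000.11001001.11001100.10111010
Mask: 11111111.11111100.00000000.00000000
AND operation:
Net:  10011000.11001000.00000000.00000000
Network: 152.200.0.0/14


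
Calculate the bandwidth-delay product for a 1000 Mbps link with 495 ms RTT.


BDP = bandwidth * RTT
= 1000 Mbps * 495 ms
= 1000 * 1e6 * 495 / 1000 bits
= 495000000 bits
= 61875000 bytes
= 60424.8047 KB
BDP = 495000000 bits (61875000 bytes)


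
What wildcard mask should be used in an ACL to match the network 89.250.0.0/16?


Subnet mask: 255.255.0.0
Wildcard = 255.255.255.255 - subnet mask
255 - 255 = 0
255 - 255 = 0
255 - 0 = 255
255 - 0 = 255
Wildcard: 0.0.255.255


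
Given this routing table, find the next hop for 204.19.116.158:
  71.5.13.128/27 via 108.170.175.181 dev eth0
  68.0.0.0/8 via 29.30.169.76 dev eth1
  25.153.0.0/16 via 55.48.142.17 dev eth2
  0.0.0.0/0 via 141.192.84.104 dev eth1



Longest prefix match for 204.19.116.158:
  /27 71.5.13.128: no
  /8 68.0.0.0: no
  /16 25.153.0.0: no
  /0 0.0.0.0: MATCH
Selected: next-hop 141.192.84.104 via eth1 (matched /0)


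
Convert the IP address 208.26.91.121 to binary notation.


208 = 11010000
26 = 00011010
91 = 01011011
121 = 01111001
Binary: 11010000.00011010.01011011.01111001


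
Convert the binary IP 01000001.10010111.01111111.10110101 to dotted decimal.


01000001 = 65
10010111 = 151
01111111 = 127
10110101 = 181
IP: 65.151.127.181


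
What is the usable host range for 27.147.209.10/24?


Network: 27.147.209.0
Broadcast: 27.147.209.255
First usable = network + 1
Last usable = broadcast - 1
Range: 27.147.209.1 to 27.147.209.254


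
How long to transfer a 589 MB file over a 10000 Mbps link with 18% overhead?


Effective throughput = 10000 * (1 - 18/100) = 8200 Mbps
File size in Mb = 589 * 8 = 4712 Mb
Time = 4712 / 8200
Time = 0.5746 seconds


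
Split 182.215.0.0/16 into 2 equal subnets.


New prefix = 16 + 1 = 17
Each subnet has 32768 addresses
  182.215.0.0/17
  182.215.128.0/17
Subnets: 182.215.0.0/17, 182.215.128.0/17


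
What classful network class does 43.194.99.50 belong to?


First octet: 43
Binary: 00101011
0xxxxxxx -> Class A (1-126)
Class A, default mask 255.0.0.0 (/8)


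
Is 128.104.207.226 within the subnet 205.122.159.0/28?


Subnet network: 205.122.159.0
Test IP AND mask: 128.104.207.224
No, 128.104.207.226 is not in 205.122.159.0/28


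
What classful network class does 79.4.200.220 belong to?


First octet: 79
Binary: 01001111
0xxxxxxx -> Class A (1-126)
Class A, default mask 255.0.0.0 (/8)


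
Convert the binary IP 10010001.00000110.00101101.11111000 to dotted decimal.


10010001 = 145
00000110 = 6
00101101 = 45
11111000 = 248
IP: 145.6.45.248


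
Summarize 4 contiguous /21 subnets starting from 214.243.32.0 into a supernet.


Original prefix: /21
Number of subnets: 4 = 2^2
New prefix = 21 - 2 = 19
Supernet: 214.243.32.0/19


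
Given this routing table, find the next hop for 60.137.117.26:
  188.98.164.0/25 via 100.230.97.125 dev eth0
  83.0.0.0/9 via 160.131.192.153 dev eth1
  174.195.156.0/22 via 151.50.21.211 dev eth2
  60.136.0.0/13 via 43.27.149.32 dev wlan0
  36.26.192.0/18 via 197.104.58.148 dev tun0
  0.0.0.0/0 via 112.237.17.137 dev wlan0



Longest prefix match for 60.137.117.26:
  /25 188.98.164.0: no
  /9 83.0.0.0: no
  /22 174.195.156.0: no
  /13 60.136.0.0: MATCH
  /18 36.26.192.0: no
  /0 0.0.0.0: MATCH
Selected: next-hop 43.27.149.32 via wlan0 (matched /13)


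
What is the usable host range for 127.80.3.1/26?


Network: 127.80.3.0
Broadcast: 127.80.3.63
First usable = network + 1
Last usable = broadcast - 1
Range: 127.80.3.1 to 127.80.3.62


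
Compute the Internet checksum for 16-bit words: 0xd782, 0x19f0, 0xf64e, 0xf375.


Sum all words (with carry folding):
+ 0xd782 = 0xd782
+ 0x19f0 = 0xf172
+ 0xf64e = 0xe7c1
+ 0xf375 = 0xdb37
One's complement: ~0xdb37
Checksum = 0x24c8


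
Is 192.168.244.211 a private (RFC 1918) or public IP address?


RFC 1918 private ranges:
  10.0.0.0/8 (10.0.0.0 - 10.255.255.255)
  172.16.0.0/12 (172.16.0.0 - 172.31.255.255)
  192.168.0.0/16 (192.168.0.0 - 192.168.255.255)
Private (in 192.168.0.0/16)


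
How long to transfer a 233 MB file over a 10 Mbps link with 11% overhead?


Effective throughput = 10 * (1 - 11/100) = 8.9 Mbps
File size in Mb = 233 * 8 = 1864 Mb
Time = 1864 / 8.9
Time = 209.4382 seconds


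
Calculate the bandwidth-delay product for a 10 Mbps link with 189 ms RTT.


BDP = bandwidth * RTT
= 10 Mbps * 189 ms
= 10 * 1e6 * 189 / 1000 bits
= 1890000 bits
= 236250 bytes
= 230.7129 KB
BDP = 1890000 bits (236250 bytes)


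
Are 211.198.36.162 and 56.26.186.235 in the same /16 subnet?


Mask: 255.255.0.0
211.198.36.162 AND mask = 211.198.0.0
56.26.186.235 AND mask = 56.26.0.0
No, different subnets (211.198.0.0 vs 56.26.0.0)


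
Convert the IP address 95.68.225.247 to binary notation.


95 = 01011111
68 = 01000100
225 = 11100001
247 = 11110111
Binary: 01011111.01000100.11100001.11110111


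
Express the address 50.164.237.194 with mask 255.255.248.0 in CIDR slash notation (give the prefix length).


Binary: 11111111.11111111.11111000.00000000
Count leading 1s
Prefix: /21


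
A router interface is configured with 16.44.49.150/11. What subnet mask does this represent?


/11 means 11 network bits, 21 host bits
Binary: 11111111111000000000000000000000
Mask: 255.224.0.0


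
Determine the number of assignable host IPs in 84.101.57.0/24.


Host bits = 32 - 24 = 8
Total addresses = 2^8 = 256
Usable = total - 2 (network and broadcast)
Usable hosts: 254


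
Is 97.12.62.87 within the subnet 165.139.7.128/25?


Subnet network: 165.139.7.128
Test IP AND mask: 97.12.62.0
No, 97.12.62.87 is not in 165.139.7.128/25


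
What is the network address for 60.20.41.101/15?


IP:   00111100.00010100.00101001.01100101
Mask: 11111111.11111110.00000000.00000000
AND operation:
Net:  00111100.00010100.00000000.00000000
Network: 60.20.0.0/15


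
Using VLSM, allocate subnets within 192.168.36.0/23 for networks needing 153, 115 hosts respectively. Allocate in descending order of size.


153 hosts -> /24 (254 usable): 192.168.36.0/24
115 hosts -> /25 (126 usable): 192.168.37.0/25
Allocation: 192.168.36.0/24 (153 hosts, 254 usable); 192.168.37.0/25 (115 hosts, 126 usable)


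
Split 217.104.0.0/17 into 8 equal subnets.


New prefix = 17 + 3 = 20
Each subnet has 4096 addresses
  217.104.0.0/20
  217.104.16.0/20
  217.104.32.0/20
  217.104.48.0/20
  217.104.64.0/20
  217.104.80.0/20
  217.104.96.0/20
  217.104.112.0/20
Subnets: 217.104.0.0/20, 217.104.16.0/20, 217.104.32.0/20, 217.104.48.0/20, 217.104.64.0/20, 217.104.80.0/20, 217.104.96.0/20, 217.104.112.0/20


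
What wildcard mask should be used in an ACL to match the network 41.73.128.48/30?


Subnet mask: 255.255.255.252
Wildcard = 255.255.255.255 - subnet mask
255 - 255 = 0
255 - 255 = 0
255 - 255 = 0
255 - 252 = 3
Wildcard: 0.0.0.3


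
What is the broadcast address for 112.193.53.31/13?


Network: 112.192.0.0/13
Host bits = 19
Set all host bits to 1:
Broadcast: 112.199.255.255


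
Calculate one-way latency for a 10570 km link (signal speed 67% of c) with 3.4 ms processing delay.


Speed = 0.67 * 3e5 km/s = 201000 km/s
Propagation delay = 10570 / 201000 = 0.0526 s = 52.5871 ms
Processing delay = 3.4 ms
Total one-way latency = 55.9871 ms


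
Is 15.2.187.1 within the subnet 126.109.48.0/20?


Subnet network: 126.109.48.0
Test IP AND mask: 15.2.176.0
No, 15.2.187.1 is not in 126.109.48.0/20


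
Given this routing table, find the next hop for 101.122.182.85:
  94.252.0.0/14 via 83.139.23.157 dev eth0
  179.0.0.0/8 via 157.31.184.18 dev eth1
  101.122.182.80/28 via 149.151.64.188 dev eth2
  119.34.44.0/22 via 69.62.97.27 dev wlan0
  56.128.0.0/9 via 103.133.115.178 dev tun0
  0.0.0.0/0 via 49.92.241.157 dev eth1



Longest prefix match for 101.122.182.85:
  /14 94.252.0.0: no
  /8 179.0.0.0: no
  /28 101.122.182.80: MATCH
  /22 119.34.44.0: no
  /9 56.128.0.0: no
  /0 0.0.0.0: MATCH
Selected: next-hop 149.151.64.188 via eth2 (matched /28)
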